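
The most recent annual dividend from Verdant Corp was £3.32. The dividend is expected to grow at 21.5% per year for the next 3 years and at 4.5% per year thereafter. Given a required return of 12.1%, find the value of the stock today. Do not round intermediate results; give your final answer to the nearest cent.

£69.85

D_1 = 4.03380
D_2 = 4.90107
D_3 = 5.95480
Terminal value at year 3: TV = D_3×(1+g_2)/(r−g_2) = 6.22276/0.076 = 81.87845
P_0 = D_1/(1+r)^1 + D_2/(1+r)^2 + D_3/(1+r)^3 + TV/(1+r)^3
    = 3.59839 + 3.90013 + 4.22717 + 58.12364 = 69.84934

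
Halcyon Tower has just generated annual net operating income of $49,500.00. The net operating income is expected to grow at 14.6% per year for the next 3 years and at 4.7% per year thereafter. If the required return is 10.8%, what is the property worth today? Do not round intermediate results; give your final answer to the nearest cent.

$1098983.07

D_1 = 56727.00000
D_2 = 65009.14200
D_3 = 74500.47673
Terminal value at year 3: TV = D_3×(1+g_2)/(r−g_2) = 78001.99914/0.061 = 1278721.29735
P_0 = D_1/(1+r)^1 + D_2/(1+r)^2 + D_3/(1+r)^3 + TV/(1+r)^3
    = 51197.65343 + 52953.52963 + 54769.62541 + 940062.25912 = 1098983.06759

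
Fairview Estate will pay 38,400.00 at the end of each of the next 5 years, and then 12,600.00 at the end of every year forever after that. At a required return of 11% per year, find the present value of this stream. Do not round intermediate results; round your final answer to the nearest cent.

PV of 5-year annuity: 38,400.00 × [1 − (1+0.11)^−5] / 0.11 = 141922.44548
Perpetuity value at year 5: 12,600.00 / 0.11 = 114545.45455
PV of perpetuity: 114545.45455 / (1+0.11)^5 = 67977.15212
Total PV = 141922.44548 + 67977.15212 = 209899.59760

209899.60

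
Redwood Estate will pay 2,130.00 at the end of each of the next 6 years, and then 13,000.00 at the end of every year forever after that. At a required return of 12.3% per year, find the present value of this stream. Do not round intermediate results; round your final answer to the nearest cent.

PV of 6-year annuity: 2,130.00 × [1 − (1+0.123)^−6] / 0.123 = 8683.39304
Perpetuity value at year 6: 13,000.00 / 0.123 = 105691.05691
PV of perpetuity: 105691.05691 / (1+0.123)^6 = 52693.82239
Total PV = 8683.39304 + 52693.82239 = 61377.21543

61377.22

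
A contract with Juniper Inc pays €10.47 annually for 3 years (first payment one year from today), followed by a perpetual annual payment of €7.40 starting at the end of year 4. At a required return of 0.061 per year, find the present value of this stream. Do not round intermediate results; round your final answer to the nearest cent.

€129.50

PV of 3-year annuity: €10.47 × [1 − (1+0.061)^−3] / 0.061 = 27.93474
Perpetuity value at year 3: €7.40 / 0.061 = 121.31148
PV of perpetuity: 121.31148 / (1+0.061)^3 = 101.56773
Total PV = 27.93474 + 101.56773 = 129.50246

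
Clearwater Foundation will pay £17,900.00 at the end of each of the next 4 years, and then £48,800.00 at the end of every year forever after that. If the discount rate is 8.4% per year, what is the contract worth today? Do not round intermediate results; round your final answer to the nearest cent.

PV of 4-year annuity: £17,900.00 × [1 − (1+0.084)^−4] / 0.084 = 58763.01357
Perpetuity value at year 4: £48,800.00 / 0.084 = 580952.38095
PV of perpetuity: 580952.38095 / (1+0.084)^4 = 420749.30486
Total PV = 58763.01357 + 420749.30486 = 479512.31843

£479512.32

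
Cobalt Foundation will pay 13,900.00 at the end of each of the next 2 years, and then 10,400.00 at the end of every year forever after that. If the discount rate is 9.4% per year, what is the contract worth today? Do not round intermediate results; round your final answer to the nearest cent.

PV of 2-year annuity: 13,900.00 × [1 − (1+0.094)^−2] / 0.094 = 24319.62274
Perpetuity value at year 2: 10,400.00 / 0.094 = 110638.29787
PV of perpetuity: 110638.29787 / (1+0.094)^2 = 92442.32115
Total PV = 24319.62274 + 92442.32115 = 116761.94389

116761.94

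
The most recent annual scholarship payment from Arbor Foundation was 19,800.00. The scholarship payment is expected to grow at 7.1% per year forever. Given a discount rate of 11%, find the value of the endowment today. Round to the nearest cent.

543738.46

D₁ = D₀ × (1 + g) = 19,800.00 × 1.071 = 21,205.8000
Growing perpetuity: P = D₁ / (r − g) = 21,205.8000 / (0.11 − 0.071) = 543,738.46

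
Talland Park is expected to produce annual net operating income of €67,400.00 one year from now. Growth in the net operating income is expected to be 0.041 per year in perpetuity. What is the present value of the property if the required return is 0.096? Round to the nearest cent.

€1225454.55

Growing perpetuity: P = D₁ / (r − g) = €67,400.0000 / (0.096 − 0.041) = €1,225,454.55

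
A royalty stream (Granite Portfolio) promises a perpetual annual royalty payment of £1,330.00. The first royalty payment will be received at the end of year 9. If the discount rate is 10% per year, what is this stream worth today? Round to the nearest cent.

£6204.55

Value at end of year 8: C / r = £1,330.00 / 0.1 = £13,300.0000
Discount to today: PV = £13,300.0000 / (1 + 0.1)^8 = £13,300.0000 / 2.143589 = £6,204.55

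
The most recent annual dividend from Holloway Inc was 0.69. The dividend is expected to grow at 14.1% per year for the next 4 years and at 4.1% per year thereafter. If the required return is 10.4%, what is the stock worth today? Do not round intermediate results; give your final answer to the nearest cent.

16.01

D_1 = 0.78729
D_2 = 0.89830
D_3 = 1.02496
D_4 = 1.16948
Terminal value at year 4: TV = D_4×(1+g_2)/(r−g_2) = 1.21743/0.063 = 19.32421
P_0 = D_1/(1+r)^1 + D_2/(1+r)^2 + D_3/(1+r)^3 + D_4/(1+r)^4 + TV/(1+r)^4
    = 0.71313 + 0.73703 + 0.76173 + 0.78725 + 13.00845 = 16.00758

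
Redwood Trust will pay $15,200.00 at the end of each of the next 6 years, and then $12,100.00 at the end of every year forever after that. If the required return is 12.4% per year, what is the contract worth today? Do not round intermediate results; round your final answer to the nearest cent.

$110182.92

PV of 6-year annuity: $15,200.00 × [1 − (1+0.124)^−6] / 0.124 = 61791.78006
Perpetuity value at year 6: $12,100.00 / 0.124 = 97580.64516
PV of perpetuity: 97580.64516 / (1+0.124)^6 = 48391.13603
Total PV = 61791.78006 + 48391.13603 = 110182.91609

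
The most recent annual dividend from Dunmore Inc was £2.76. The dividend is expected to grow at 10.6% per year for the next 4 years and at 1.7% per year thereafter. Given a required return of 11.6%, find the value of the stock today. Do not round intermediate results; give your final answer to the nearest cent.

D_1 = 3.05256
D_2 = 3.37613
D_3 = 3.73400
D_4 = 4.12981
Terminal value at year 4: TV = D_4×(1+g_2)/(r−g_2) = 4.20001/0.099 = 42.42436
P_0 = D_1/(1+r)^1 + D_2/(1+r)^2 + D_3/(1+r)^3 + D_4/(1+r)^4 + TV/(1+r)^4
    = 2.73527 + 2.71076 + 2.68647 + 2.66240 + 27.35008 = 38.14497

£38.14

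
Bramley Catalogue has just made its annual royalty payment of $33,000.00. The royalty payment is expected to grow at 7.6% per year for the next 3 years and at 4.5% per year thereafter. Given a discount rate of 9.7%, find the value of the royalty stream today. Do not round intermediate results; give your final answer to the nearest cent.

D_1 = 35508.00000
D_2 = 38206.60800
D_3 = 41110.31021
Terminal value at year 3: TV = D_3×(1+g_2)/(r−g_2) = 42960.27417/0.052 = 826159.11860
P_0 = D_1/(1+r)^1 + D_2/(1+r)^2 + D_3/(1+r)^3 + TV/(1+r)^3
    = 32368.27712 + 31748.64738 + 31140.87929 + 625811.90120 = 721069.70499

$721069.70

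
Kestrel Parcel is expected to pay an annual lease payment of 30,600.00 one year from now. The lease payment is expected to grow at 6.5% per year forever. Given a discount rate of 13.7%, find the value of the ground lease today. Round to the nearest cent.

425000.00

Growing perpetuity: P = D₁ / (r − g) = 30,600.0000 / (0.137 − 0.065) = 425,000.00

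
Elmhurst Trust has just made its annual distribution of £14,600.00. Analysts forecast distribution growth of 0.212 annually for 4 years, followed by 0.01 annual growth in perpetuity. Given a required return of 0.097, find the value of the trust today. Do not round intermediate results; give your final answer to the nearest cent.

D_1 = 17695.20000
D_2 = 21446.58240
D_3 = 25993.25787
D_4 = 31503.82854
Terminal value at year 4: TV = D_4×(1+g_2)/(r−g_2) = 31818.86682/0.087 = 365734.10141
P_0 = D_1/(1+r)^1 + D_2/(1+r)^2 + D_3/(1+r)^3 + D_4/(1+r)^4 + TV/(1+r)^4
    = 16130.53783 + 17821.52402 + 19689.77859 + 21753.88482 + 252545.09967 = 327940.82493

£327940.82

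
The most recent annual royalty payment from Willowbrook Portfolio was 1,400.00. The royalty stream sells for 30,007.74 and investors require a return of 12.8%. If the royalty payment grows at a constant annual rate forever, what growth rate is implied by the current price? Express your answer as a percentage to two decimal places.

P = D₀(1+g)/(r−g) ⇒ P(r−g) = D₀(1+g) ⇒ g(P+D₀) = P·r − D₀
g = (P·r − D₀)/(P + D₀) = (30,007.74×0.128 − 1,400.00) / (30,007.74 + 1,400.00) = 0.077719

7.77%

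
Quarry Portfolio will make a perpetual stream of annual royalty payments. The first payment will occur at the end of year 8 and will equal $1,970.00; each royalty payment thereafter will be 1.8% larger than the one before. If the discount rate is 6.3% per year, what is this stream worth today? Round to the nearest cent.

$28544.40

Value at end of year 7: C₁ / (r − g) = $1,970.00 / (0.063 − 0.018) = $43,777.7778
Discount to today: PV = $43,777.7778 / (1 + 0.063)^7 = $43,777.7778 / 1.533673 = $28,544.40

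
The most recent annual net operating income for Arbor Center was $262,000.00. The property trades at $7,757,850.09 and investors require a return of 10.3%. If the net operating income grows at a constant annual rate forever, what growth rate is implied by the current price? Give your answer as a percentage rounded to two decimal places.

6.70%

P = D₀(1+g)/(r−g) ⇒ P(r−g) = D₀(1+g) ⇒ g(P+D₀) = P·r − D₀
g = (P·r − D₀)/(P + D₀) = ($7,757,850.09×0.103 − $262,000.00) / ($7,757,850.09 + $262,000.00) = 0.066966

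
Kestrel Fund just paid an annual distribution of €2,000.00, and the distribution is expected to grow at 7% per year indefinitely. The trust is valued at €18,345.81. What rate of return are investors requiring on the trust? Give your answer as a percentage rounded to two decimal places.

D₁ = €2,000.00 × 1.07 = €2,140.0000
P = D₁/(r − g) ⇒ r = D₁/P + g = €2,140.0000/€18,345.81 + 0.07 = 0.116648 + 0.07 = 0.186648

18.66%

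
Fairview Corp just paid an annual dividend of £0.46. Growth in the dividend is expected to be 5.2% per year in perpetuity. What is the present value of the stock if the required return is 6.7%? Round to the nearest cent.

£32.26

D₁ = D₀ × (1 + g) = £0.46 × 1.052 = £0.4839
Growing perpetuity: P = D₁ / (r − g) = £0.4839 / (0.067 − 0.052) = £32.26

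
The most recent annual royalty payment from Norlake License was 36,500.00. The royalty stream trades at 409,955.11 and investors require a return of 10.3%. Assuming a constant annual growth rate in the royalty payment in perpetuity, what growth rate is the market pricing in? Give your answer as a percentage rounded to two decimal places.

1.28%

P = D₀(1+g)/(r−g) ⇒ P(r−g) = D₀(1+g) ⇒ g(P+D₀) = P·r − D₀
g = (P·r − D₀)/(P + D₀) = (409,955.11×0.103 − 36,500.00) / (409,955.11 + 36,500.00) = 0.012824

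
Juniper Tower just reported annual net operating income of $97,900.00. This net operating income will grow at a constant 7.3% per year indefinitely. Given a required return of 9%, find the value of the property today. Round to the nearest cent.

$6179217.65

D₁ = D₀ × (1 + g) = $97,900.00 × 1.073 = $105,046.7000
Growing perpetuity: P = D₁ / (r − g) = $105,046.7000 / (0.09 − 0.073) = $6,179,217.65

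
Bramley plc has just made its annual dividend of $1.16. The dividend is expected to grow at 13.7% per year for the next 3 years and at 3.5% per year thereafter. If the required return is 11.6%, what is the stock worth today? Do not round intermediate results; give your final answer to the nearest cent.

$19.29

D_1 = 1.31892
D_2 = 1.49961
D_3 = 1.70506
Terminal value at year 3: TV = D_3×(1+g_2)/(r−g_2) = 1.76474/0.081 = 21.78686
P_0 = D_1/(1+r)^1 + D_2/(1+r)^2 + D_3/(1+r)^3 + TV/(1+r)^3
    = 1.18183 + 1.20407 + 1.22672 + 15.67480 = 19.28742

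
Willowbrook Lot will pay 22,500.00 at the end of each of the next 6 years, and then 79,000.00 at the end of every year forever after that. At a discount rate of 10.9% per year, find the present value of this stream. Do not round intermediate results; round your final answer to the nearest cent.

PV of 6-year annuity: 22,500.00 × [1 − (1+0.109)^−6] / 0.109 = 95461.94292
Perpetuity value at year 6: 79,000.00 / 0.109 = 724770.64220
PV of perpetuity: 724770.64220 / (1+0.109)^6 = 389593.15371
Total PV = 95461.94292 + 389593.15371 = 485055.09664

485055.10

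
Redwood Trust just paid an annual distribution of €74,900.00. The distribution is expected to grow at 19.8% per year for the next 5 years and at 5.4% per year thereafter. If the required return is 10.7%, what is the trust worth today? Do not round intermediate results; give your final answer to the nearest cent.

€2688643.40

D_1 = 89730.20000
D_2 = 107496.77960
D_3 = 128781.14196
D_4 = 154279.80807
D_5 = 184827.21007
Terminal value at year 5: TV = D_5×(1+g_2)/(r−g_2) = 194807.87941/0.053 = 3675620.36623
P_0 = D_1/(1+r)^1 + D_2/(1+r)^2 + D_3/(1+r)^3 + D_4/(1+r)^4 + D_5/(1+r)^5 + TV/(1+r)^5
    = 81057.09124 + 87720.32096 + 94931.29585 + 102735.04285 + 111180.29027 + 2211019.35750 = 2688643.39867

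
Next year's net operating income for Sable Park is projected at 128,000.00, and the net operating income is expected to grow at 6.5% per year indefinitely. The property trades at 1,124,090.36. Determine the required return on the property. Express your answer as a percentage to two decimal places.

17.89%

P = D₁/(r − g) ⇒ r = D₁/P + g = 128,000.0000/1,124,090.36 + 0.065 = 0.113870 + 0.065 = 0.178870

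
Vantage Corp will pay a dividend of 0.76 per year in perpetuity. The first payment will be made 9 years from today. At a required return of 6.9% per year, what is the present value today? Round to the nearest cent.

6.46

Value at end of year 8: C / r = 0.76 / 0.069 = 11.0145
Discount to today: PV = 11.0145 / (1 + 0.069)^8 = 11.0145 / 1.705382 = 6.46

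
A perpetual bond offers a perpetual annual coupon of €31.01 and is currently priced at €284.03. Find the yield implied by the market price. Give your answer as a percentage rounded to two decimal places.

10.92%

P = C/r ⇒ r = C/P = €31.01/€284.03 = 0.109179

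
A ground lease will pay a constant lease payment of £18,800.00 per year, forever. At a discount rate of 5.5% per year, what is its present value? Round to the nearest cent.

Level perpetuity: PV = C / r = £18,800.00 / 0.055 = £341,818.18

£341818.18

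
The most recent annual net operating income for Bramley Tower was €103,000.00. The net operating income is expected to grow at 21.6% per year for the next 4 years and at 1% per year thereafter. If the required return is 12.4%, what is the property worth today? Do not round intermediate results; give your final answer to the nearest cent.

€1753530.38

D_1 = 125248.00000
D_2 = 152301.56800
D_3 = 185198.70669
D_4 = 225201.62733
Terminal value at year 4: TV = D_4×(1+g_2)/(r−g_2) = 227453.64361/0.114 = 1995207.40005
P_0 = D_1/(1+r)^1 + D_2/(1+r)^2 + D_3/(1+r)^3 + D_4/(1+r)^4 + TV/(1+r)^4
    = 111430.60498 + 120551.25948 + 130418.44442 + 141093.26372 + 1250036.81012 = 1753530.38273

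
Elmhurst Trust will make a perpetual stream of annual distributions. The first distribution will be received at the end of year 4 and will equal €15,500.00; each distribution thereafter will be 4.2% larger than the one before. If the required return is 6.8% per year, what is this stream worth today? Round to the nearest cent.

€489378.17

Value at end of year 3: C₁ / (r − g) = €15,500.00 / (0.068 − 0.042) = €596,153.8462
Discount to today: PV = €596,153.8462 / (1 + 0.068)^3 = €596,153.8462 / 1.218186 = €489,378.17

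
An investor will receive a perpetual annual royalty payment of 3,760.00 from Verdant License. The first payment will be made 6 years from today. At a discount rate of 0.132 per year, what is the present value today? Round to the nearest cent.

Value at end of year 5: C / r = 3,760.00 / 0.132 = 28,484.8485
Discount to today: PV = 28,484.8485 / (1 + 0.132)^5 = 28,484.8485 / 1.858798 = 15,324.34

15324.34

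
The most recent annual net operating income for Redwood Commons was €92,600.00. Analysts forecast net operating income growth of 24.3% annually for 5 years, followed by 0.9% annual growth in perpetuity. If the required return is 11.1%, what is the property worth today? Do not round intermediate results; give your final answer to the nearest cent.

D_1 = 115101.80000
D_2 = 143071.53740
D_3 = 177837.92099
D_4 = 221052.53579
D_5 = 274768.30198
Terminal value at year 5: TV = D_5×(1+g_2)/(r−g_2) = 277241.21670/0.102 = 2718051.14414
P_0 = D_1/(1+r)^1 + D_2/(1+r)^2 + D_3/(1+r)^3 + D_4/(1+r)^4 + D_5/(1+r)^5 + TV/(1+r)^5
    = 103601.98020 + 115911.12636 + 129682.74533 + 145090.59626 + 162329.08295 + 1605784.75192 = 2262400.28303

€2262400.28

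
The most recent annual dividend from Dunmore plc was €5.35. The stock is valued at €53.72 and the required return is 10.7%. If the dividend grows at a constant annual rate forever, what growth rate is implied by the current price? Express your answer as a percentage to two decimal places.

P = D₀(1+g)/(r−g) ⇒ P(r−g) = D₀(1+g) ⇒ g(P+D₀) = P·r − D₀
g = (P·r − D₀)/(P + D₀) = (€53.72×0.107 − €5.35) / (€53.72 + €5.35) = 0.006738

0.67%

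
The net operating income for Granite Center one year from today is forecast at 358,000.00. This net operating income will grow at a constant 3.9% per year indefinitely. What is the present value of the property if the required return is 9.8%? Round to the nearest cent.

6067796.61

Growing perpetuity: P = D₁ / (r − g) = 358,000.0000 / (0.098 − 0.039) = 6,067,796.61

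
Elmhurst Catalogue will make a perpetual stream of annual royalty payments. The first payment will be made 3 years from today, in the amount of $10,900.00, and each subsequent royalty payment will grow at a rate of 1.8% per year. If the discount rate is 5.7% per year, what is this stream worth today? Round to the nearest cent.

Value at end of year 2: C₁ / (r − g) = $10,900.00 / (0.057 − 0.018) = $279,487.1795
Discount to today: PV = $279,487.1795 / (1 + 0.057)^2 = $279,487.1795 / 1.117249 = $250,156.57

$250156.57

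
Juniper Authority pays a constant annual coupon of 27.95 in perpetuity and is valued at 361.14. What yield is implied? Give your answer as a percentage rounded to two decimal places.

7.74%

P = C/r ⇒ r = C/P = 27.95/361.14 = 0.077394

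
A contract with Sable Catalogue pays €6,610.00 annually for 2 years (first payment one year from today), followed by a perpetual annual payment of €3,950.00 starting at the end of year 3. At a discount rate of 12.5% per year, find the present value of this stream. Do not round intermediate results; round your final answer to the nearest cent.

€36066.17

PV of 2-year annuity: €6,610.00 × [1 − (1+0.125)^−2] / 0.125 = 11098.27160
Perpetuity value at year 2: €3,950.00 / 0.125 = 31600.00000
PV of perpetuity: 31600.00000 / (1+0.125)^2 = 24967.90123
Total PV = 11098.27160 + 24967.90123 = 36066.17284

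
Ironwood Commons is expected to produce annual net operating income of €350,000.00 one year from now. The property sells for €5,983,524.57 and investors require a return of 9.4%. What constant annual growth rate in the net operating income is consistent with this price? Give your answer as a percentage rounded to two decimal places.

P = D₁/(r−g) ⇒ g = r − D₁/P = 0.094 − €350,000.00/€5,983,524.57 = 0.035506

3.55%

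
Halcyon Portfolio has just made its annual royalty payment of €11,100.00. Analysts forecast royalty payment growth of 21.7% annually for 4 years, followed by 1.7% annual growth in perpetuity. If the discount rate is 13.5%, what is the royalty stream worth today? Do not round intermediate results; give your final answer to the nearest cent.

D_1 = 13508.70000
D_2 = 16440.08790
D_3 = 20007.58697
D_4 = 24349.23335
Terminal value at year 4: TV = D_4×(1+g_2)/(r−g_2) = 24763.17031/0.118 = 209857.37555
P_0 = D_1/(1+r)^1 + D_2/(1+r)^2 + D_3/(1+r)^3 + D_4/(1+r)^4 + TV/(1+r)^4
    = 11901.93833 + 12761.81405 + 13683.81295 + 14672.42322 + 126456.39336 = 179476.38190

€179476.38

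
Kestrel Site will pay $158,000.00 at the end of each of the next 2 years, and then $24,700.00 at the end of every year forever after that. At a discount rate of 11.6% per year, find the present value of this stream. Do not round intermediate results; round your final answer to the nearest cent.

PV of 2-year annuity: $158,000.00 × [1 − (1+0.116)^−2] / 0.116 = 268438.22664
Perpetuity value at year 2: $24,700.00 / 0.116 = 212931.03448
PV of perpetuity: 212931.03448 / (1+0.116)^2 = 170966.32437
Total PV = 268438.22664 + 170966.32437 = 439404.55101

$439404.55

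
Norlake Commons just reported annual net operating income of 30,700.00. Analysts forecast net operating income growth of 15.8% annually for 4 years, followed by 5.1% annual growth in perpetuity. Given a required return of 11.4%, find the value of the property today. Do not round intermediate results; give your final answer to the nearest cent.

733404.27

D_1 = 35550.60000
D_2 = 41167.59480
D_3 = 47672.07478
D_4 = 55204.26259
Terminal value at year 4: TV = D_4×(1+g_2)/(r−g_2) = 58019.67999/0.063 = 920947.30136
P_0 = D_1/(1+r)^1 + D_2/(1+r)^2 + D_3/(1+r)^3 + D_4/(1+r)^4 + TV/(1+r)^4
    = 31912.56732 + 33173.02779 + 34483.27306 + 35845.26948 + 597990.13052 = 733404.26817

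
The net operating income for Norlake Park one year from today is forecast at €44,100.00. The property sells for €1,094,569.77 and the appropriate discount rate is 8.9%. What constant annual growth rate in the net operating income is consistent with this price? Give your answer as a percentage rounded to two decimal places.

4.87%

P = D₁/(r−g) ⇒ g = r − D₁/P = 0.089 − €44,100.00/€1,094,569.77 = 0.048710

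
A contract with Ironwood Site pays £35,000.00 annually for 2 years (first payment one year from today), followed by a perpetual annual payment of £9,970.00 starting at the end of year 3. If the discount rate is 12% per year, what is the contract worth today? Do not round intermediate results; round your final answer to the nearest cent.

£125385.31

PV of 2-year annuity: £35,000.00 × [1 − (1+0.12)^−2] / 0.12 = 59151.78571
Perpetuity value at year 2: £9,970.00 / 0.12 = 83083.33333
PV of perpetuity: 83083.33333 / (1+0.12)^2 = 66233.52466
Total PV = 59151.78571 + 66233.52466 = 125385.31037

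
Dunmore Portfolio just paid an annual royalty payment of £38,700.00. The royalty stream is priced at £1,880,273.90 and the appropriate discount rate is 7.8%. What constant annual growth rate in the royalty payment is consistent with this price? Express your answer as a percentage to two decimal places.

5.63%

P = D₀(1+g)/(r−g) ⇒ P(r−g) = D₀(1+g) ⇒ g(P+D₀) = P·r − D₀
g = (P·r − D₀)/(P + D₀) = (£1,880,273.90×0.078 − £38,700.00) / (£1,880,273.90 + £38,700.00) = 0.056260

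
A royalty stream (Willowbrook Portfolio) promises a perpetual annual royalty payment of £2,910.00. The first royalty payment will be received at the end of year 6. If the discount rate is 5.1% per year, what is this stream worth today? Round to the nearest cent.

£44494.80

Value at end of year 5: C / r = £2,910.00 / 0.051 = £57,058.8235
Discount to today: PV = £57,058.8235 / (1 + 0.051)^5 = £57,058.8235 / 1.282371 = £44,494.80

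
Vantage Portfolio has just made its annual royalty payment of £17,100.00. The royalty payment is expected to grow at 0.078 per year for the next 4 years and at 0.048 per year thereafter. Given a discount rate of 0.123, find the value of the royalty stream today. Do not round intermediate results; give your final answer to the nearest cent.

£264702.97

D_1 = 18433.80000
D_2 = 19871.63640
D_3 = 21421.62404
D_4 = 23092.51071
Terminal value at year 4: TV = D_4×(1+g_2)/(r−g_2) = 24200.95123/0.075 = 322679.34971
P_0 = D_1/(1+r)^1 + D_2/(1+r)^2 + D_3/(1+r)^3 + D_4/(1+r)^4 + TV/(1+r)^4
    = 16414.78183 + 15757.02121 + 15125.61787 + 14519.51564 + 202886.03182 = 264702.96836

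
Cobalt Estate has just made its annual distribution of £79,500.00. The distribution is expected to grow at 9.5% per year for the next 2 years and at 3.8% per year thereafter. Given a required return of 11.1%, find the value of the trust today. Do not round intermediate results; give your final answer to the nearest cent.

£1253681.37

D_1 = 87052.50000
D_2 = 95322.48750
Terminal value at year 2: TV = D_2×(1+g_2)/(r−g_2) = 98944.74202/0.073 = 1355407.42500
P_0 = D_1/(1+r)^1 + D_2/(1+r)^2 + TV/(1+r)^2
    = 78355.08551 + 77226.65943 + 1098099.62319 = 1253681.36814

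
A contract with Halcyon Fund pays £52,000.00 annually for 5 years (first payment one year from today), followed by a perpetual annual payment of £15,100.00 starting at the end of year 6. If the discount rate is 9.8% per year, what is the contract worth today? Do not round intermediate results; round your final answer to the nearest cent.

£294679.30

PV of 5-year annuity: £52,000.00 × [1 − (1+0.098)^−5] / 0.098 = 198132.21313
Perpetuity value at year 5: £15,100.00 / 0.098 = 154081.63265
PV of perpetuity: 154081.63265 / (1+0.098)^5 = 96547.08615
Total PV = 198132.21313 + 96547.08615 = 294679.29928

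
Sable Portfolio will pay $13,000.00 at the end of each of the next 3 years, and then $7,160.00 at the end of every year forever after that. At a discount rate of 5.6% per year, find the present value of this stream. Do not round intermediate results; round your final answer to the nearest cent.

$143583.78

PV of 3-year annuity: $13,000.00 × [1 − (1+0.056)^−3] / 0.056 = 35007.93272
Perpetuity value at year 3: $7,160.00 / 0.056 = 127857.14286
PV of perpetuity: 127857.14286 / (1+0.056)^3 = 108575.85068
Total PV = 35007.93272 + 108575.85068 = 143583.78340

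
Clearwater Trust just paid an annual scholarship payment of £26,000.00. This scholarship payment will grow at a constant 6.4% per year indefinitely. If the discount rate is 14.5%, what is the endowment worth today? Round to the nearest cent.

D₁ = D₀ × (1 + g) = £26,000.00 × 1.064 = £27,664.0000
Growing perpetuity: P = D₁ / (r − g) = £27,664.0000 / (0.145 − 0.064) = £341,530.86

£341530.86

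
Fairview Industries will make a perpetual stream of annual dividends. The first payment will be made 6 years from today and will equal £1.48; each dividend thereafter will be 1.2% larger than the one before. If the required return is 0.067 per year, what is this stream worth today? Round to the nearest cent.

Value at end of year 5: C₁ / (r − g) = £1.48 / (0.067 − 0.012) = £26.9091
Discount to today: PV = £26.9091 / (1 + 0.067)^5 = £26.9091 / 1.383000 = £19.46

£19.46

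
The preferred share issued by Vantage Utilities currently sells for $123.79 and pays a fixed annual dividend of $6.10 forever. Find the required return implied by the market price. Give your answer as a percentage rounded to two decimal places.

4.93%

P = C/r ⇒ r = C/P = $6.10/$123.79 = 0.049277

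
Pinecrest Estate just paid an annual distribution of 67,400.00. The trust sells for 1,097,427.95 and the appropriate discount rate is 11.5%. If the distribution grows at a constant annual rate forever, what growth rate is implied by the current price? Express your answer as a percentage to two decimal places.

5.05%

P = D₀(1+g)/(r−g) ⇒ P(r−g) = D₀(1+g) ⇒ g(P+D₀) = P·r − D₀
g = (P·r − D₀)/(P + D₀) = (1,097,427.95×0.115 − 67,400.00) / (1,097,427.95 + 67,400.00) = 0.050483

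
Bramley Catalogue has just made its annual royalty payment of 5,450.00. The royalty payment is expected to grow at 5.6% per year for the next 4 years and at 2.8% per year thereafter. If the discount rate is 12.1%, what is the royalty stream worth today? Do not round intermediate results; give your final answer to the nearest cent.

D_1 = 5755.20000
D_2 = 6077.49120
D_3 = 6417.83071
D_4 = 6777.22923
Terminal value at year 4: TV = D_4×(1+g_2)/(r−g_2) = 6966.99165/0.093 = 74913.88866
P_0 = D_1/(1+r)^1 + D_2/(1+r)^2 + D_3/(1+r)^3 + D_4/(1+r)^4 + TV/(1+r)^4
    = 5133.98751 + 4836.29867 + 4555.87101 + 4291.70364 + 47439.47682 = 66257.33765

66257.34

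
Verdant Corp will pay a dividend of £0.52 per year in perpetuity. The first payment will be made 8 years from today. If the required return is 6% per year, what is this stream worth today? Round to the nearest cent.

£5.76

Value at end of year 7: C / r = £0.52 / 0.06 = £8.6667
Discount to today: PV = £8.6667 / (1 + 0.06)^7 = £8.6667 / 1.503630 = £5.76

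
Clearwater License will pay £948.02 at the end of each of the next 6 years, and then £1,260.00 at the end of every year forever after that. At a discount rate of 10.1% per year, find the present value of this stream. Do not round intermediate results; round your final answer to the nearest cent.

£11120.47

PV of 6-year annuity: £948.02 × [1 − (1+0.101)^−6] / 0.101 = 4116.80262
Perpetuity value at year 6: £1,260.00 / 0.101 = 12475.24752
PV of perpetuity: 12475.24752 / (1+0.101)^6 = 7003.66327
Total PV = 4116.80262 + 7003.66327 = 11120.46589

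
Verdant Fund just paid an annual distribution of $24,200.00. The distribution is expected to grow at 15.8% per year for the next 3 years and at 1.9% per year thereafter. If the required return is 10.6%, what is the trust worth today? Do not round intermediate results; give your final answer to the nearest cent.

D_1 = 28023.60000
D_2 = 32451.32880
D_3 = 37578.63875
Terminal value at year 3: TV = D_3×(1+g_2)/(r−g_2) = 38292.63289/0.087 = 440145.20559
P_0 = D_1/(1+r)^1 + D_2/(1+r)^2 + D_3/(1+r)^3 + TV/(1+r)^3
    = 25337.79385 + 26529.08253 + 27776.38117 + 325334.85529 = 404978.11284

$404978.11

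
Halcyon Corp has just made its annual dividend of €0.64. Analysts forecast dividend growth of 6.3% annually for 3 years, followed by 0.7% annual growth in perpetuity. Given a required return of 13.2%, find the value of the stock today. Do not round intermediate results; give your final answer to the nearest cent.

€5.96

D_1 = 0.68032
D_2 = 0.72318
D_3 = 0.76874
Terminal value at year 3: TV = D_3×(1+g_2)/(r−g_2) = 0.77412/0.125 = 6.19297
P_0 = D_1/(1+r)^1 + D_2/(1+r)^2 + D_3/(1+r)^3 + TV/(1+r)^3
    = 0.60099 + 0.56436 + 0.52996 + 4.26933 = 5.96464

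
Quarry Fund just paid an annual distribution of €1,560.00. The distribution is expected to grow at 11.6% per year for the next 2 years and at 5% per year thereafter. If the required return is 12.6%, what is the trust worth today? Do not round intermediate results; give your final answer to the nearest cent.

€24250.07

D_1 = 1740.96000
D_2 = 1942.91136
Terminal value at year 2: TV = D_2×(1+g_2)/(r−g_2) = 2040.05693/0.076 = 26842.85432
P_0 = D_1/(1+r)^1 + D_2/(1+r)^2 + TV/(1+r)^2
    = 1546.14565 + 1532.41434 + 21171.51387 = 24250.07385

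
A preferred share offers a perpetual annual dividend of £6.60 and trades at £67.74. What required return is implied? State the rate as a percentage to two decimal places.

P = C/r ⇒ r = C/P = £6.60/£67.74 = 0.097431

9.74%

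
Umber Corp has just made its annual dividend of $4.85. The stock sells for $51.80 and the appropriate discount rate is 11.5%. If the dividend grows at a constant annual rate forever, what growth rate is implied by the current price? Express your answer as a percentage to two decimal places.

P = D₀(1+g)/(r−g) ⇒ P(r−g) = D₀(1+g) ⇒ g(P+D₀) = P·r − D₀
g = (P·r − D₀)/(P + D₀) = ($51.80×0.115 − $4.85) / ($51.80 + $4.85) = 0.019541

1.95%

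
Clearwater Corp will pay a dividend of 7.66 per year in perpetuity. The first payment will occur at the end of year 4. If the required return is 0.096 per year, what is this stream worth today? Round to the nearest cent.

Value at end of year 3: C / r = 7.66 / 0.096 = 79.7917
Discount to today: PV = 79.7917 / (1 + 0.096)^3 = 79.7917 / 1.316533 = 60.61

60.61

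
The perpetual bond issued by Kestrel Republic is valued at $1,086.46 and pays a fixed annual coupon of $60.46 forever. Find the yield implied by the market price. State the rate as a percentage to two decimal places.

5.56%

P = C/r ⇒ r = C/P = $60.46/$1,086.46 = 0.055649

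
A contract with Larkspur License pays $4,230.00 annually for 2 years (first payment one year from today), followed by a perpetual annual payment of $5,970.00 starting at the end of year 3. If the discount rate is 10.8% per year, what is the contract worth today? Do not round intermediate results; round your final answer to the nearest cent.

$52290.05

PV of 2-year annuity: $4,230.00 × [1 − (1+0.108)^−2] / 0.108 = 7263.25770
Perpetuity value at year 2: $5,970.00 / 0.108 = 55277.77778
PV of perpetuity: 55277.77778 / (1+0.108)^2 = 45026.79705
Total PV = 7263.25770 + 45026.79705 = 52290.05475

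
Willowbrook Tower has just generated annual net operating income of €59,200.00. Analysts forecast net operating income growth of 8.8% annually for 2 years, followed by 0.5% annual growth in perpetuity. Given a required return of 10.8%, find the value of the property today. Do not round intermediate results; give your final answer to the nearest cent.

€672179.68

D_1 = 64409.60000
D_2 = 70077.64480
Terminal value at year 2: TV = D_2×(1+g_2)/(r−g_2) = 70428.03302/0.103 = 683767.31091
P_0 = D_1/(1+r)^1 + D_2/(1+r)^2 + TV/(1+r)^2
    = 58131.40794 + 57082.10455 + 556966.16575 = 672179.67824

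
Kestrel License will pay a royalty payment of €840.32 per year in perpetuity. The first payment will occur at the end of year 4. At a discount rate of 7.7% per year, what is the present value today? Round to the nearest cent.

€8735.88

Value at end of year 3: C / r = €840.32 / 0.077 = €10,913.2468
Discount to today: PV = €10,913.2468 / (1 + 0.077)^3 = €10,913.2468 / 1.249244 = €8,735.88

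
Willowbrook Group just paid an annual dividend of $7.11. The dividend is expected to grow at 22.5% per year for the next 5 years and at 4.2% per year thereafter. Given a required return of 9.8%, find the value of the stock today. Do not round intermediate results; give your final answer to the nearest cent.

D_1 = 8.70975
D_2 = 10.66944
D_3 = 13.07007
D_4 = 16.01083
D_5 = 19.61327
Terminal value at year 5: TV = D_5×(1+g_2)/(r−g_2) = 20.43703/0.056 = 364.94695
P_0 = D_1/(1+r)^1 + D_2/(1+r)^2 + D_3/(1+r)^3 + D_4/(1+r)^4 + D_5/(1+r)^5 + TV/(1+r)^5
    = 7.93238 + 8.84987 + 9.87349 + 11.01551 + 12.28962 + 228.67466 = 278.63553

$278.64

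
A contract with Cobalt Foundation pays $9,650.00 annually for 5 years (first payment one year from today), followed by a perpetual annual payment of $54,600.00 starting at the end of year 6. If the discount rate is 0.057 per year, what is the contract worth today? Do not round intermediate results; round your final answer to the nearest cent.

PV of 5-year annuity: $9,650.00 × [1 − (1+0.057)^−5] / 0.057 = 40983.21818
Perpetuity value at year 5: $54,600.00 / 0.057 = 957894.73684
PV of perpetuity: 957894.73684 / (1+0.057)^5 = 726010.41428
Total PV = 40983.21818 + 726010.41428 = 766993.63246

$766993.63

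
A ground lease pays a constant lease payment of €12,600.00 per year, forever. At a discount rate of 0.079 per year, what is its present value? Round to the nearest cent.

Level perpetuity: PV = C / r = €12,600.00 / 0.079 = €159,493.67

€159493.67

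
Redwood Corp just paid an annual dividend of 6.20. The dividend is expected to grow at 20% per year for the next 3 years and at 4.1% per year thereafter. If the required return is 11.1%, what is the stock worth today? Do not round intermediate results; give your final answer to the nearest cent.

137.93

D_1 = 7.44000
D_2 = 8.92800
D_3 = 10.71360
Terminal value at year 3: TV = D_3×(1+g_2)/(r−g_2) = 11.15286/0.07 = 159.32654
P_0 = D_1/(1+r)^1 + D_2/(1+r)^2 + D_3/(1+r)^3 + TV/(1+r)^3
    = 6.69667 + 7.23313 + 7.81256 + 116.18390 = 137.92625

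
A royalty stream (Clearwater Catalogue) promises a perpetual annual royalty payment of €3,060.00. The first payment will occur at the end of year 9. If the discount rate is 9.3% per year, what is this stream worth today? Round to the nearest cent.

Value at end of year 8: C / r = €3,060.00 / 0.093 = €32,903.2258
Discount to today: PV = €32,903.2258 / (1 + 0.093)^8 = €32,903.2258 / 2.036861 = €16,153.89

€16153.89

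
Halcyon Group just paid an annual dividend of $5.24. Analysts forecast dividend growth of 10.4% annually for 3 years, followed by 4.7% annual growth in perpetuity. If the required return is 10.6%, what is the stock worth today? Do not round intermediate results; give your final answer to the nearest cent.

$108.15

D_1 = 5.78496
D_2 = 6.38660
D_3 = 7.05080
Terminal value at year 3: TV = D_3×(1+g_2)/(r−g_2) = 7.38219/0.059 = 125.12186
P_0 = D_1/(1+r)^1 + D_2/(1+r)^2 + D_3/(1+r)^3 + TV/(1+r)^3
    = 5.23052 + 5.22107 + 5.21162 + 92.48425 = 108.14747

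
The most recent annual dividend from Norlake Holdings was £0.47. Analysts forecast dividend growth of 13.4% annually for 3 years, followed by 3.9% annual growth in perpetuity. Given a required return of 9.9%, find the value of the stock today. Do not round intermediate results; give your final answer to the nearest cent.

D_1 = 0.53298
D_2 = 0.60440
D_3 = 0.68539
Terminal value at year 3: TV = D_3×(1+g_2)/(r−g_2) = 0.71212/0.06 = 11.86865
P_0 = D_1/(1+r)^1 + D_2/(1+r)^2 + D_3/(1+r)^3 + TV/(1+r)^3
    = 0.48497 + 0.50041 + 0.51635 + 8.94146 = 10.44319

£10.44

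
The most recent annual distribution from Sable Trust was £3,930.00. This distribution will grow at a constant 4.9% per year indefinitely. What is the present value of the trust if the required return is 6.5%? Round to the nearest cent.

£257660.63

D₁ = D₀ × (1 + g) = £3,930.00 × 1.049 = £4,122.5700
Growing perpetuity: P = D₁ / (r − g) = £4,122.5700 / (0.065 − 0.049) = £257,660.63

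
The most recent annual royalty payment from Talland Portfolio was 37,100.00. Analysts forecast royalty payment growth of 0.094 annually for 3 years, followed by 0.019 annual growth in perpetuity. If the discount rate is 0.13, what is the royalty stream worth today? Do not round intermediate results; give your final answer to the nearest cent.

D_1 = 40587.40000
D_2 = 44402.61560
D_3 = 48576.46147
Terminal value at year 3: TV = D_3×(1+g_2)/(r−g_2) = 49499.41423/0.111 = 445940.66878
P_0 = D_1/(1+r)^1 + D_2/(1+r)^2 + D_3/(1+r)^3 + TV/(1+r)^3
    = 35918.05310 + 34773.76114 + 33665.92450 + 309059.25286 = 413416.99160

413416.99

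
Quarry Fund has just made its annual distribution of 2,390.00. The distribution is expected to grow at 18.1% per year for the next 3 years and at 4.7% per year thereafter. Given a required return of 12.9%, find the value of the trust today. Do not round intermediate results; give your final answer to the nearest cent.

D_1 = 2822.59000
D_2 = 3333.47879
D_3 = 3936.83845
Terminal value at year 3: TV = D_3×(1+g_2)/(r−g_2) = 4121.86986/0.082 = 50266.70559
P_0 = D_1/(1+r)^1 + D_2/(1+r)^2 + D_3/(1+r)^3 + TV/(1+r)^3
    = 2500.07972 + 2615.22954 + 2735.68298 + 34930.00094 = 42780.99317

42780.99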